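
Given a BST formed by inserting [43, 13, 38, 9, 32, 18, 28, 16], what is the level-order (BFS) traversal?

Tree insertion order: [43, 13, 38, 9, 32, 18, 28, 16]
Tree (level-order array): [43, 13, None, 9, 38, None, None, 32, None, 18, None, 16, 28]
BFS from the root, enqueuing left then right child of each popped node:
  queue [43] -> pop 43, enqueue [13], visited so far: [43]
  queue [13] -> pop 13, enqueue [9, 38], visited so far: [43, 13]
  queue [9, 38] -> pop 9, enqueue [none], visited so far: [43, 13, 9]
  queue [38] -> pop 38, enqueue [32], visited so far: [43, 13, 9, 38]
  queue [32] -> pop 32, enqueue [18], visited so far: [43, 13, 9, 38, 32]
  queue [18] -> pop 18, enqueue [16, 28], visited so far: [43, 13, 9, 38, 32, 18]
  queue [16, 28] -> pop 16, enqueue [none], visited so far: [43, 13, 9, 38, 32, 18, 16]
  queue [28] -> pop 28, enqueue [none], visited so far: [43, 13, 9, 38, 32, 18, 16, 28]
Result: [43, 13, 9, 38, 32, 18, 16, 28]


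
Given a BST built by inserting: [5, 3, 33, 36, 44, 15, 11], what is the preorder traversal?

Tree insertion order: [5, 3, 33, 36, 44, 15, 11]
Tree (level-order array): [5, 3, 33, None, None, 15, 36, 11, None, None, 44]
Preorder traversal: [5, 3, 33, 15, 11, 36, 44]


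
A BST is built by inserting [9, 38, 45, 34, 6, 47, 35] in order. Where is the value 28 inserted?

Starting tree (level order): [9, 6, 38, None, None, 34, 45, None, 35, None, 47]
Insertion path: 9 -> 38 -> 34
Result: insert 28 as left child of 34
Final tree (level order): [9, 6, 38, None, None, 34, 45, 28, 35, None, 47]


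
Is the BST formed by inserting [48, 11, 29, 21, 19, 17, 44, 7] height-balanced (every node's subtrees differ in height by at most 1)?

Tree (level-order array): [48, 11, None, 7, 29, None, None, 21, 44, 19, None, None, None, 17]
Definition: a tree is height-balanced if, at every node, |h(left) - h(right)| <= 1 (empty subtree has height -1).
Bottom-up per-node check:
  node 7: h_left=-1, h_right=-1, diff=0 [OK], height=0
  node 17: h_left=-1, h_right=-1, diff=0 [OK], height=0
  node 19: h_left=0, h_right=-1, diff=1 [OK], height=1
  node 21: h_left=1, h_right=-1, diff=2 [FAIL (|1--1|=2 > 1)], height=2
  node 44: h_left=-1, h_right=-1, diff=0 [OK], height=0
  node 29: h_left=2, h_right=0, diff=2 [FAIL (|2-0|=2 > 1)], height=3
  node 11: h_left=0, h_right=3, diff=3 [FAIL (|0-3|=3 > 1)], height=4
  node 48: h_left=4, h_right=-1, diff=5 [FAIL (|4--1|=5 > 1)], height=5
Node 21 violates the condition: |1 - -1| = 2 > 1.
Result: Not balanced


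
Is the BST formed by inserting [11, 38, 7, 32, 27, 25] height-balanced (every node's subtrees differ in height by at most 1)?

Tree (level-order array): [11, 7, 38, None, None, 32, None, 27, None, 25]
Definition: a tree is height-balanced if, at every node, |h(left) - h(right)| <= 1 (empty subtree has height -1).
Bottom-up per-node check:
  node 7: h_left=-1, h_right=-1, diff=0 [OK], height=0
  node 25: h_left=-1, h_right=-1, diff=0 [OK], height=0
  node 27: h_left=0, h_right=-1, diff=1 [OK], height=1
  node 32: h_left=1, h_right=-1, diff=2 [FAIL (|1--1|=2 > 1)], height=2
  node 38: h_left=2, h_right=-1, diff=3 [FAIL (|2--1|=3 > 1)], height=3
  node 11: h_left=0, h_right=3, diff=3 [FAIL (|0-3|=3 > 1)], height=4
Node 32 violates the condition: |1 - -1| = 2 > 1.
Result: Not balanced


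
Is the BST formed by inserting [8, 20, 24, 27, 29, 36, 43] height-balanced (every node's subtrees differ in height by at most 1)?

Tree (level-order array): [8, None, 20, None, 24, None, 27, None, 29, None, 36, None, 43]
Definition: a tree is height-balanced if, at every node, |h(left) - h(right)| <= 1 (empty subtree has height -1).
Bottom-up per-node check:
  node 43: h_left=-1, h_right=-1, diff=0 [OK], height=0
  node 36: h_left=-1, h_right=0, diff=1 [OK], height=1
  node 29: h_left=-1, h_right=1, diff=2 [FAIL (|-1-1|=2 > 1)], height=2
  node 27: h_left=-1, h_right=2, diff=3 [FAIL (|-1-2|=3 > 1)], height=3
  node 24: h_left=-1, h_right=3, diff=4 [FAIL (|-1-3|=4 > 1)], height=4
  node 20: h_left=-1, h_right=4, diff=5 [FAIL (|-1-4|=5 > 1)], height=5
  node 8: h_left=-1, h_right=5, diff=6 [FAIL (|-1-5|=6 > 1)], height=6
Node 29 violates the condition: |-1 - 1| = 2 > 1.
Result: Not balanced


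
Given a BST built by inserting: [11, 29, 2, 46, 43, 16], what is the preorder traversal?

Tree insertion order: [11, 29, 2, 46, 43, 16]
Tree (level-order array): [11, 2, 29, None, None, 16, 46, None, None, 43]
Preorder traversal: [11, 2, 29, 16, 46, 43]


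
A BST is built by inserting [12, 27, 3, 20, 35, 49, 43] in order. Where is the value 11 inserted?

Starting tree (level order): [12, 3, 27, None, None, 20, 35, None, None, None, 49, 43]
Insertion path: 12 -> 3
Result: insert 11 as right child of 3
Final tree (level order): [12, 3, 27, None, 11, 20, 35, None, None, None, None, None, 49, 43]


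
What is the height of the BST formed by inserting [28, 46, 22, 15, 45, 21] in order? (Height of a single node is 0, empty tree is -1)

Insertion order: [28, 46, 22, 15, 45, 21]
Tree (level-order array): [28, 22, 46, 15, None, 45, None, None, 21]
Compute height bottom-up (empty subtree = -1):
  height(21) = 1 + max(-1, -1) = 0
  height(15) = 1 + max(-1, 0) = 1
  height(22) = 1 + max(1, -1) = 2
  height(45) = 1 + max(-1, -1) = 0
  height(46) = 1 + max(0, -1) = 1
  height(28) = 1 + max(2, 1) = 3
Height = 3


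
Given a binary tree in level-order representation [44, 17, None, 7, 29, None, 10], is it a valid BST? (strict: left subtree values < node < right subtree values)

Level-order array: [44, 17, None, 7, 29, None, 10]
Validate using subtree bounds (lo, hi): at each node, require lo < value < hi,
then recurse left with hi=value and right with lo=value.
Preorder trace (stopping at first violation):
  at node 44 with bounds (-inf, +inf): OK
  at node 17 with bounds (-inf, 44): OK
  at node 7 with bounds (-inf, 17): OK
  at node 10 with bounds (7, 17): OK
  at node 29 with bounds (17, 44): OK
No violation found at any node.
Result: Valid BST


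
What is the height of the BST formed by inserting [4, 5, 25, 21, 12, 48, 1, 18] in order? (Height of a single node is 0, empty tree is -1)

Insertion order: [4, 5, 25, 21, 12, 48, 1, 18]
Tree (level-order array): [4, 1, 5, None, None, None, 25, 21, 48, 12, None, None, None, None, 18]
Compute height bottom-up (empty subtree = -1):
  height(1) = 1 + max(-1, -1) = 0
  height(18) = 1 + max(-1, -1) = 0
  height(12) = 1 + max(-1, 0) = 1
  height(21) = 1 + max(1, -1) = 2
  height(48) = 1 + max(-1, -1) = 0
  height(25) = 1 + max(2, 0) = 3
  height(5) = 1 + max(-1, 3) = 4
  height(4) = 1 + max(0, 4) = 5
Height = 5


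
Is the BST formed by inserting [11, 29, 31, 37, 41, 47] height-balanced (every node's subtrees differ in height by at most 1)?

Tree (level-order array): [11, None, 29, None, 31, None, 37, None, 41, None, 47]
Definition: a tree is height-balanced if, at every node, |h(left) - h(right)| <= 1 (empty subtree has height -1).
Bottom-up per-node check:
  node 47: h_left=-1, h_right=-1, diff=0 [OK], height=0
  node 41: h_left=-1, h_right=0, diff=1 [OK], height=1
  node 37: h_left=-1, h_right=1, diff=2 [FAIL (|-1-1|=2 > 1)], height=2
  node 31: h_left=-1, h_right=2, diff=3 [FAIL (|-1-2|=3 > 1)], height=3
  node 29: h_left=-1, h_right=3, diff=4 [FAIL (|-1-3|=4 > 1)], height=4
  node 11: h_left=-1, h_right=4, diff=5 [FAIL (|-1-4|=5 > 1)], height=5
Node 37 violates the condition: |-1 - 1| = 2 > 1.
Result: Not balanced


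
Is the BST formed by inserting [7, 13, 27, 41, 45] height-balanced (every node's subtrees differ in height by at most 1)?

Tree (level-order array): [7, None, 13, None, 27, None, 41, None, 45]
Definition: a tree is height-balanced if, at every node, |h(left) - h(right)| <= 1 (empty subtree has height -1).
Bottom-up per-node check:
  node 45: h_left=-1, h_right=-1, diff=0 [OK], height=0
  node 41: h_left=-1, h_right=0, diff=1 [OK], height=1
  node 27: h_left=-1, h_right=1, diff=2 [FAIL (|-1-1|=2 > 1)], height=2
  node 13: h_left=-1, h_right=2, diff=3 [FAIL (|-1-2|=3 > 1)], height=3
  node 7: h_left=-1, h_right=3, diff=4 [FAIL (|-1-3|=4 > 1)], height=4
Node 27 violates the condition: |-1 - 1| = 2 > 1.
Result: Not balanced


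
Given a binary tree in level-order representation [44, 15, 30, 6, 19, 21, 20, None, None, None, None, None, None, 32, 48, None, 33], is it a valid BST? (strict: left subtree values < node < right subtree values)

Level-order array: [44, 15, 30, 6, 19, 21, 20, None, None, None, None, None, None, 32, 48, None, 33]
Validate using subtree bounds (lo, hi): at each node, require lo < value < hi,
then recurse left with hi=value and right with lo=value.
Preorder trace (stopping at first violation):
  at node 44 with bounds (-inf, +inf): OK
  at node 15 with bounds (-inf, 44): OK
  at node 6 with bounds (-inf, 15): OK
  at node 19 with bounds (15, 44): OK
  at node 30 with bounds (44, +inf): VIOLATION
Node 30 violates its bound: not (44 < 30 < +inf).
Result: Not a valid BST


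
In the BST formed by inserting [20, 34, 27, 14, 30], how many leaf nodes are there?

Tree built from: [20, 34, 27, 14, 30]
Tree (level-order array): [20, 14, 34, None, None, 27, None, None, 30]
Rule: A leaf has 0 children.
Per-node child counts:
  node 20: 2 child(ren)
  node 14: 0 child(ren)
  node 34: 1 child(ren)
  node 27: 1 child(ren)
  node 30: 0 child(ren)
Matching nodes: [14, 30]
Count of leaf nodes: 2


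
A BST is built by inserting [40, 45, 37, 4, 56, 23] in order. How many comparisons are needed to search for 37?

Search path for 37: 40 -> 37
Found: True
Comparisons: 2


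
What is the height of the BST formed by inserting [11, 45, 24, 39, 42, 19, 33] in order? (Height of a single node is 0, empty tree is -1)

Insertion order: [11, 45, 24, 39, 42, 19, 33]
Tree (level-order array): [11, None, 45, 24, None, 19, 39, None, None, 33, 42]
Compute height bottom-up (empty subtree = -1):
  height(19) = 1 + max(-1, -1) = 0
  height(33) = 1 + max(-1, -1) = 0
  height(42) = 1 + max(-1, -1) = 0
  height(39) = 1 + max(0, 0) = 1
  height(24) = 1 + max(0, 1) = 2
  height(45) = 1 + max(2, -1) = 3
  height(11) = 1 + max(-1, 3) = 4
Height = 4


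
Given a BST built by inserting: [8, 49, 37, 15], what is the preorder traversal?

Tree insertion order: [8, 49, 37, 15]
Tree (level-order array): [8, None, 49, 37, None, 15]
Preorder traversal: [8, 49, 37, 15]


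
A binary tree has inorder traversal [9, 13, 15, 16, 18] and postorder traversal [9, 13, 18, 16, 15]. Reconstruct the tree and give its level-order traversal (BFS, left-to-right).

Inorder:   [9, 13, 15, 16, 18]
Postorder: [9, 13, 18, 16, 15]
Algorithm: postorder visits root last, so walk postorder right-to-left;
each value is the root of the current inorder slice — split it at that
value, recurse on the right subtree first, then the left.
Recursive splits:
  root=15; inorder splits into left=[9, 13], right=[16, 18]
  root=16; inorder splits into left=[], right=[18]
  root=18; inorder splits into left=[], right=[]
  root=13; inorder splits into left=[9], right=[]
  root=9; inorder splits into left=[], right=[]
Reconstructed level-order: [15, 13, 16, 9, 18]


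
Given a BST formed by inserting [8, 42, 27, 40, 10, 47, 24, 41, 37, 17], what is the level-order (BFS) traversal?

Tree insertion order: [8, 42, 27, 40, 10, 47, 24, 41, 37, 17]
Tree (level-order array): [8, None, 42, 27, 47, 10, 40, None, None, None, 24, 37, 41, 17]
BFS from the root, enqueuing left then right child of each popped node:
  queue [8] -> pop 8, enqueue [42], visited so far: [8]
  queue [42] -> pop 42, enqueue [27, 47], visited so far: [8, 42]
  queue [27, 47] -> pop 27, enqueue [10, 40], visited so far: [8, 42, 27]
  queue [47, 10, 40] -> pop 47, enqueue [none], visited so far: [8, 42, 27, 47]
  queue [10, 40] -> pop 10, enqueue [24], visited so far: [8, 42, 27, 47, 10]
  queue [40, 24] -> pop 40, enqueue [37, 41], visited so far: [8, 42, 27, 47, 10, 40]
  queue [24, 37, 41] -> pop 24, enqueue [17], visited so far: [8, 42, 27, 47, 10, 40, 24]
  queue [37, 41, 17] -> pop 37, enqueue [none], visited so far: [8, 42, 27, 47, 10, 40, 24, 37]
  queue [41, 17] -> pop 41, enqueue [none], visited so far: [8, 42, 27, 47, 10, 40, 24, 37, 41]
  queue [17] -> pop 17, enqueue [none], visited so far: [8, 42, 27, 47, 10, 40, 24, 37, 41, 17]
Result: [8, 42, 27, 47, 10, 40, 24, 37, 41, 17]


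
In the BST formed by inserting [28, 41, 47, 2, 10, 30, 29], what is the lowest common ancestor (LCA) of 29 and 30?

Tree insertion order: [28, 41, 47, 2, 10, 30, 29]
Tree (level-order array): [28, 2, 41, None, 10, 30, 47, None, None, 29]
In a BST, the LCA of p=29, q=30 is the first node v on the
root-to-leaf path with p <= v <= q (go left if both < v, right if both > v).
Walk from root:
  at 28: both 29 and 30 > 28, go right
  at 41: both 29 and 30 < 41, go left
  at 30: 29 <= 30 <= 30, this is the LCA
LCA = 30


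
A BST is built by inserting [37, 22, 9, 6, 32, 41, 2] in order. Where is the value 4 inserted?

Starting tree (level order): [37, 22, 41, 9, 32, None, None, 6, None, None, None, 2]
Insertion path: 37 -> 22 -> 9 -> 6 -> 2
Result: insert 4 as right child of 2
Final tree (level order): [37, 22, 41, 9, 32, None, None, 6, None, None, None, 2, None, None, 4]


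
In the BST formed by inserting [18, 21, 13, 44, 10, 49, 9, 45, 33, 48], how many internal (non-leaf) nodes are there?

Tree built from: [18, 21, 13, 44, 10, 49, 9, 45, 33, 48]
Tree (level-order array): [18, 13, 21, 10, None, None, 44, 9, None, 33, 49, None, None, None, None, 45, None, None, 48]
Rule: An internal node has at least one child.
Per-node child counts:
  node 18: 2 child(ren)
  node 13: 1 child(ren)
  node 10: 1 child(ren)
  node 9: 0 child(ren)
  node 21: 1 child(ren)
  node 44: 2 child(ren)
  node 33: 0 child(ren)
  node 49: 1 child(ren)
  node 45: 1 child(ren)
  node 48: 0 child(ren)
Matching nodes: [18, 13, 10, 21, 44, 49, 45]
Count of internal (non-leaf) nodes: 7


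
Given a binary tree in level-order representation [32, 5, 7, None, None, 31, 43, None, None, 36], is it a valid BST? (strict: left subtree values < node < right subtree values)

Level-order array: [32, 5, 7, None, None, 31, 43, None, None, 36]
Validate using subtree bounds (lo, hi): at each node, require lo < value < hi,
then recurse left with hi=value and right with lo=value.
Preorder trace (stopping at first violation):
  at node 32 with bounds (-inf, +inf): OK
  at node 5 with bounds (-inf, 32): OK
  at node 7 with bounds (32, +inf): VIOLATION
Node 7 violates its bound: not (32 < 7 < +inf).
Result: Not a valid BST


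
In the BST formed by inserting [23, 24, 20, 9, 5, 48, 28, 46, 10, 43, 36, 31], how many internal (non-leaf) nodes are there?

Tree built from: [23, 24, 20, 9, 5, 48, 28, 46, 10, 43, 36, 31]
Tree (level-order array): [23, 20, 24, 9, None, None, 48, 5, 10, 28, None, None, None, None, None, None, 46, 43, None, 36, None, 31]
Rule: An internal node has at least one child.
Per-node child counts:
  node 23: 2 child(ren)
  node 20: 1 child(ren)
  node 9: 2 child(ren)
  node 5: 0 child(ren)
  node 10: 0 child(ren)
  node 24: 1 child(ren)
  node 48: 1 child(ren)
  node 28: 1 child(ren)
  node 46: 1 child(ren)
  node 43: 1 child(ren)
  node 36: 1 child(ren)
  node 31: 0 child(ren)
Matching nodes: [23, 20, 9, 24, 48, 28, 46, 43, 36]
Count of internal (non-leaf) nodes: 9


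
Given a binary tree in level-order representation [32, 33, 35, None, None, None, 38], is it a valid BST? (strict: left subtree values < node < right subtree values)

Level-order array: [32, 33, 35, None, None, None, 38]
Validate using subtree bounds (lo, hi): at each node, require lo < value < hi,
then recurse left with hi=value and right with lo=value.
Preorder trace (stopping at first violation):
  at node 32 with bounds (-inf, +inf): OK
  at node 33 with bounds (-inf, 32): VIOLATION
Node 33 violates its bound: not (-inf < 33 < 32).
Result: Not a valid BST


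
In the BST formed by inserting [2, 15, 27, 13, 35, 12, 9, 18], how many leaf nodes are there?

Tree built from: [2, 15, 27, 13, 35, 12, 9, 18]
Tree (level-order array): [2, None, 15, 13, 27, 12, None, 18, 35, 9]
Rule: A leaf has 0 children.
Per-node child counts:
  node 2: 1 child(ren)
  node 15: 2 child(ren)
  node 13: 1 child(ren)
  node 12: 1 child(ren)
  node 9: 0 child(ren)
  node 27: 2 child(ren)
  node 18: 0 child(ren)
  node 35: 0 child(ren)
Matching nodes: [9, 18, 35]
Count of leaf nodes: 3


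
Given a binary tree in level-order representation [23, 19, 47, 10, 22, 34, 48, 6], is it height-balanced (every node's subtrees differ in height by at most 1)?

Tree (level-order array): [23, 19, 47, 10, 22, 34, 48, 6]
Definition: a tree is height-balanced if, at every node, |h(left) - h(right)| <= 1 (empty subtree has height -1).
Bottom-up per-node check:
  node 6: h_left=-1, h_right=-1, diff=0 [OK], height=0
  node 10: h_left=0, h_right=-1, diff=1 [OK], height=1
  node 22: h_left=-1, h_right=-1, diff=0 [OK], height=0
  node 19: h_left=1, h_right=0, diff=1 [OK], height=2
  node 34: h_left=-1, h_right=-1, diff=0 [OK], height=0
  node 48: h_left=-1, h_right=-1, diff=0 [OK], height=0
  node 47: h_left=0, h_right=0, diff=0 [OK], height=1
  node 23: h_left=2, h_right=1, diff=1 [OK], height=3
All nodes satisfy the balance condition.
Result: Balanced


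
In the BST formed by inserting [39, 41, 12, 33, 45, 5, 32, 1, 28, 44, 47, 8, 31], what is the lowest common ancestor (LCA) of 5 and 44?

Tree insertion order: [39, 41, 12, 33, 45, 5, 32, 1, 28, 44, 47, 8, 31]
Tree (level-order array): [39, 12, 41, 5, 33, None, 45, 1, 8, 32, None, 44, 47, None, None, None, None, 28, None, None, None, None, None, None, 31]
In a BST, the LCA of p=5, q=44 is the first node v on the
root-to-leaf path with p <= v <= q (go left if both < v, right if both > v).
Walk from root:
  at 39: 5 <= 39 <= 44, this is the LCA
LCA = 39


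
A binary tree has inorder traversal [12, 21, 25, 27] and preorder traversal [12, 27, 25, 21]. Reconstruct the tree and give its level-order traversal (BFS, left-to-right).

Inorder:  [12, 21, 25, 27]
Preorder: [12, 27, 25, 21]
Algorithm: preorder visits root first, so consume preorder in order;
for each root, split the current inorder slice at that value into
left-subtree inorder and right-subtree inorder, then recurse.
Recursive splits:
  root=12; inorder splits into left=[], right=[21, 25, 27]
  root=27; inorder splits into left=[21, 25], right=[]
  root=25; inorder splits into left=[21], right=[]
  root=21; inorder splits into left=[], right=[]
Reconstructed level-order: [12, 27, 25, 21]


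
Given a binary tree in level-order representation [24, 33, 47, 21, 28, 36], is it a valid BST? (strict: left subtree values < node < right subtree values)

Level-order array: [24, 33, 47, 21, 28, 36]
Validate using subtree bounds (lo, hi): at each node, require lo < value < hi,
then recurse left with hi=value and right with lo=value.
Preorder trace (stopping at first violation):
  at node 24 with bounds (-inf, +inf): OK
  at node 33 with bounds (-inf, 24): VIOLATION
Node 33 violates its bound: not (-inf < 33 < 24).
Result: Not a valid BST


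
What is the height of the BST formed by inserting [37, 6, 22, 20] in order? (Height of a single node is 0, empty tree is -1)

Insertion order: [37, 6, 22, 20]
Tree (level-order array): [37, 6, None, None, 22, 20]
Compute height bottom-up (empty subtree = -1):
  height(20) = 1 + max(-1, -1) = 0
  height(22) = 1 + max(0, -1) = 1
  height(6) = 1 + max(-1, 1) = 2
  height(37) = 1 + max(2, -1) = 3
Height = 3


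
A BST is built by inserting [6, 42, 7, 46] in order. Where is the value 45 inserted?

Starting tree (level order): [6, None, 42, 7, 46]
Insertion path: 6 -> 42 -> 46
Result: insert 45 as left child of 46
Final tree (level order): [6, None, 42, 7, 46, None, None, 45]


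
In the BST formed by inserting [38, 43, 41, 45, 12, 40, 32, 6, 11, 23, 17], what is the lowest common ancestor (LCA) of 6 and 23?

Tree insertion order: [38, 43, 41, 45, 12, 40, 32, 6, 11, 23, 17]
Tree (level-order array): [38, 12, 43, 6, 32, 41, 45, None, 11, 23, None, 40, None, None, None, None, None, 17]
In a BST, the LCA of p=6, q=23 is the first node v on the
root-to-leaf path with p <= v <= q (go left if both < v, right if both > v).
Walk from root:
  at 38: both 6 and 23 < 38, go left
  at 12: 6 <= 12 <= 23, this is the LCA
LCA = 12


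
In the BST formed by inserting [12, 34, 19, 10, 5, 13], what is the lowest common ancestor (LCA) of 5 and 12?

Tree insertion order: [12, 34, 19, 10, 5, 13]
Tree (level-order array): [12, 10, 34, 5, None, 19, None, None, None, 13]
In a BST, the LCA of p=5, q=12 is the first node v on the
root-to-leaf path with p <= v <= q (go left if both < v, right if both > v).
Walk from root:
  at 12: 5 <= 12 <= 12, this is the LCA
LCA = 12


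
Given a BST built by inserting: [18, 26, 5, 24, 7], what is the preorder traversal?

Tree insertion order: [18, 26, 5, 24, 7]
Tree (level-order array): [18, 5, 26, None, 7, 24]
Preorder traversal: [18, 5, 7, 26, 24]


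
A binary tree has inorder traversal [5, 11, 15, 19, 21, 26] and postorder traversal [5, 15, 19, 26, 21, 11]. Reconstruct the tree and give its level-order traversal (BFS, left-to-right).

Inorder:   [5, 11, 15, 19, 21, 26]
Postorder: [5, 15, 19, 26, 21, 11]
Algorithm: postorder visits root last, so walk postorder right-to-left;
each value is the root of the current inorder slice — split it at that
value, recurse on the right subtree first, then the left.
Recursive splits:
  root=11; inorder splits into left=[5], right=[15, 19, 21, 26]
  root=21; inorder splits into left=[15, 19], right=[26]
  root=26; inorder splits into left=[], right=[]
  root=19; inorder splits into left=[15], right=[]
  root=15; inorder splits into left=[], right=[]
  root=5; inorder splits into left=[], right=[]
Reconstructed level-order: [11, 5, 21, 19, 26, 15]


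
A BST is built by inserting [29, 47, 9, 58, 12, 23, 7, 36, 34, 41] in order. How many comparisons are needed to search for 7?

Search path for 7: 29 -> 9 -> 7
Found: True
Comparisons: 3


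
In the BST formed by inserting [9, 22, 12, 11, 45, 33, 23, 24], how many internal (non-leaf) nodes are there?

Tree built from: [9, 22, 12, 11, 45, 33, 23, 24]
Tree (level-order array): [9, None, 22, 12, 45, 11, None, 33, None, None, None, 23, None, None, 24]
Rule: An internal node has at least one child.
Per-node child counts:
  node 9: 1 child(ren)
  node 22: 2 child(ren)
  node 12: 1 child(ren)
  node 11: 0 child(ren)
  node 45: 1 child(ren)
  node 33: 1 child(ren)
  node 23: 1 child(ren)
  node 24: 0 child(ren)
Matching nodes: [9, 22, 12, 45, 33, 23]
Count of internal (non-leaf) nodes: 6


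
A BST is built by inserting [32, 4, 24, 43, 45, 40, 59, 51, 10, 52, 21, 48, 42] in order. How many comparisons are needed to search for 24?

Search path for 24: 32 -> 4 -> 24
Found: True
Comparisons: 3


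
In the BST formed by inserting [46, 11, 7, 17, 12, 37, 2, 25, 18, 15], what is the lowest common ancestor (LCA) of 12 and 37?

Tree insertion order: [46, 11, 7, 17, 12, 37, 2, 25, 18, 15]
Tree (level-order array): [46, 11, None, 7, 17, 2, None, 12, 37, None, None, None, 15, 25, None, None, None, 18]
In a BST, the LCA of p=12, q=37 is the first node v on the
root-to-leaf path with p <= v <= q (go left if both < v, right if both > v).
Walk from root:
  at 46: both 12 and 37 < 46, go left
  at 11: both 12 and 37 > 11, go right
  at 17: 12 <= 17 <= 37, this is the LCA
LCA = 17


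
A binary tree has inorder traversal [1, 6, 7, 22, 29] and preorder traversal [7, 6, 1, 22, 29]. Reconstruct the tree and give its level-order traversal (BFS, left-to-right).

Inorder:  [1, 6, 7, 22, 29]
Preorder: [7, 6, 1, 22, 29]
Algorithm: preorder visits root first, so consume preorder in order;
for each root, split the current inorder slice at that value into
left-subtree inorder and right-subtree inorder, then recurse.
Recursive splits:
  root=7; inorder splits into left=[1, 6], right=[22, 29]
  root=6; inorder splits into left=[1], right=[]
  root=1; inorder splits into left=[], right=[]
  root=22; inorder splits into left=[], right=[29]
  root=29; inorder splits into left=[], right=[]
Reconstructed level-order: [7, 6, 22, 1, 29]


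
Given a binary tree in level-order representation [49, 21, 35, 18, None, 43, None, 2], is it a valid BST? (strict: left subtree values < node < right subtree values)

Level-order array: [49, 21, 35, 18, None, 43, None, 2]
Validate using subtree bounds (lo, hi): at each node, require lo < value < hi,
then recurse left with hi=value and right with lo=value.
Preorder trace (stopping at first violation):
  at node 49 with bounds (-inf, +inf): OK
  at node 21 with bounds (-inf, 49): OK
  at node 18 with bounds (-inf, 21): OK
  at node 2 with bounds (-inf, 18): OK
  at node 35 with bounds (49, +inf): VIOLATION
Node 35 violates its bound: not (49 < 35 < +inf).
Result: Not a valid BST


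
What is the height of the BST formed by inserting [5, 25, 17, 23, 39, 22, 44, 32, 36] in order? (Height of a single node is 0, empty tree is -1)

Insertion order: [5, 25, 17, 23, 39, 22, 44, 32, 36]
Tree (level-order array): [5, None, 25, 17, 39, None, 23, 32, 44, 22, None, None, 36]
Compute height bottom-up (empty subtree = -1):
  height(22) = 1 + max(-1, -1) = 0
  height(23) = 1 + max(0, -1) = 1
  height(17) = 1 + max(-1, 1) = 2
  height(36) = 1 + max(-1, -1) = 0
  height(32) = 1 + max(-1, 0) = 1
  height(44) = 1 + max(-1, -1) = 0
  height(39) = 1 + max(1, 0) = 2
  height(25) = 1 + max(2, 2) = 3
  height(5) = 1 + max(-1, 3) = 4
Height = 4


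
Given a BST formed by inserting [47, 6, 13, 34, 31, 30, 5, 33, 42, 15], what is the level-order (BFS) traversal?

Tree insertion order: [47, 6, 13, 34, 31, 30, 5, 33, 42, 15]
Tree (level-order array): [47, 6, None, 5, 13, None, None, None, 34, 31, 42, 30, 33, None, None, 15]
BFS from the root, enqueuing left then right child of each popped node:
  queue [47] -> pop 47, enqueue [6], visited so far: [47]
  queue [6] -> pop 6, enqueue [5, 13], visited so far: [47, 6]
  queue [5, 13] -> pop 5, enqueue [none], visited so far: [47, 6, 5]
  queue [13] -> pop 13, enqueue [34], visited so far: [47, 6, 5, 13]
  queue [34] -> pop 34, enqueue [31, 42], visited so far: [47, 6, 5, 13, 34]
  queue [31, 42] -> pop 31, enqueue [30, 33], visited so far: [47, 6, 5, 13, 34, 31]
  queue [42, 30, 33] -> pop 42, enqueue [none], visited so far: [47, 6, 5, 13, 34, 31, 42]
  queue [30, 33] -> pop 30, enqueue [15], visited so far: [47, 6, 5, 13, 34, 31, 42, 30]
  queue [33, 15] -> pop 33, enqueue [none], visited so far: [47, 6, 5, 13, 34, 31, 42, 30, 33]
  queue [15] -> pop 15, enqueue [none], visited so far: [47, 6, 5, 13, 34, 31, 42, 30, 33, 15]
Result: [47, 6, 5, 13, 34, 31, 42, 30, 33, 15]


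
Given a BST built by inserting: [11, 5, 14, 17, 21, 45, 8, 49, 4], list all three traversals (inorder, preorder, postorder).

Tree insertion order: [11, 5, 14, 17, 21, 45, 8, 49, 4]
Tree (level-order array): [11, 5, 14, 4, 8, None, 17, None, None, None, None, None, 21, None, 45, None, 49]
Inorder (L, root, R): [4, 5, 8, 11, 14, 17, 21, 45, 49]
Preorder (root, L, R): [11, 5, 4, 8, 14, 17, 21, 45, 49]
Postorder (L, R, root): [4, 8, 5, 49, 45, 21, 17, 14, 11]


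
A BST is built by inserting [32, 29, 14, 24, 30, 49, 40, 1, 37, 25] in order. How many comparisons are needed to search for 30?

Search path for 30: 32 -> 29 -> 30
Found: True
Comparisons: 3


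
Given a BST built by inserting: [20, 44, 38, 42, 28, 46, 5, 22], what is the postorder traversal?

Tree insertion order: [20, 44, 38, 42, 28, 46, 5, 22]
Tree (level-order array): [20, 5, 44, None, None, 38, 46, 28, 42, None, None, 22]
Postorder traversal: [5, 22, 28, 42, 38, 46, 44, 20]


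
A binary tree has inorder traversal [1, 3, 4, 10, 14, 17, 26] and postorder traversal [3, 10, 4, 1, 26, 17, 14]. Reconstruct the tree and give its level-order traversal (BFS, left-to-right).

Inorder:   [1, 3, 4, 10, 14, 17, 26]
Postorder: [3, 10, 4, 1, 26, 17, 14]
Algorithm: postorder visits root last, so walk postorder right-to-left;
each value is the root of the current inorder slice — split it at that
value, recurse on the right subtree first, then the left.
Recursive splits:
  root=14; inorder splits into left=[1, 3, 4, 10], right=[17, 26]
  root=17; inorder splits into left=[], right=[26]
  root=26; inorder splits into left=[], right=[]
  root=1; inorder splits into left=[], right=[3, 4, 10]
  root=4; inorder splits into left=[3], right=[10]
  root=10; inorder splits into left=[], right=[]
  root=3; inorder splits into left=[], right=[]
Reconstructed level-order: [14, 1, 17, 4, 26, 3, 10]


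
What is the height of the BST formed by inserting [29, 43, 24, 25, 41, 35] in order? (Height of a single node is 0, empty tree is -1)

Insertion order: [29, 43, 24, 25, 41, 35]
Tree (level-order array): [29, 24, 43, None, 25, 41, None, None, None, 35]
Compute height bottom-up (empty subtree = -1):
  height(25) = 1 + max(-1, -1) = 0
  height(24) = 1 + max(-1, 0) = 1
  height(35) = 1 + max(-1, -1) = 0
  height(41) = 1 + max(0, -1) = 1
  height(43) = 1 + max(1, -1) = 2
  height(29) = 1 + max(1, 2) = 3
Height = 3


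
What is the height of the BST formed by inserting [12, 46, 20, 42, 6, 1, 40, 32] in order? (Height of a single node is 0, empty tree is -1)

Insertion order: [12, 46, 20, 42, 6, 1, 40, 32]
Tree (level-order array): [12, 6, 46, 1, None, 20, None, None, None, None, 42, 40, None, 32]
Compute height bottom-up (empty subtree = -1):
  height(1) = 1 + max(-1, -1) = 0
  height(6) = 1 + max(0, -1) = 1
  height(32) = 1 + max(-1, -1) = 0
  height(40) = 1 + max(0, -1) = 1
  height(42) = 1 + max(1, -1) = 2
  height(20) = 1 + max(-1, 2) = 3
  height(46) = 1 + max(3, -1) = 4
  height(12) = 1 + max(1, 4) = 5
Height = 5


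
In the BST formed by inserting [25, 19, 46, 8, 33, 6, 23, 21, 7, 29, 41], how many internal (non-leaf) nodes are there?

Tree built from: [25, 19, 46, 8, 33, 6, 23, 21, 7, 29, 41]
Tree (level-order array): [25, 19, 46, 8, 23, 33, None, 6, None, 21, None, 29, 41, None, 7]
Rule: An internal node has at least one child.
Per-node child counts:
  node 25: 2 child(ren)
  node 19: 2 child(ren)
  node 8: 1 child(ren)
  node 6: 1 child(ren)
  node 7: 0 child(ren)
  node 23: 1 child(ren)
  node 21: 0 child(ren)
  node 46: 1 child(ren)
  node 33: 2 child(ren)
  node 29: 0 child(ren)
  node 41: 0 child(ren)
Matching nodes: [25, 19, 8, 6, 23, 46, 33]
Count of internal (non-leaf) nodes: 7


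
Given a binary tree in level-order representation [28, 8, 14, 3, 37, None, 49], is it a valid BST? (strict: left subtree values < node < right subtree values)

Level-order array: [28, 8, 14, 3, 37, None, 49]
Validate using subtree bounds (lo, hi): at each node, require lo < value < hi,
then recurse left with hi=value and right with lo=value.
Preorder trace (stopping at first violation):
  at node 28 with bounds (-inf, +inf): OK
  at node 8 with bounds (-inf, 28): OK
  at node 3 with bounds (-inf, 8): OK
  at node 37 with bounds (8, 28): VIOLATION
Node 37 violates its bound: not (8 < 37 < 28).
Result: Not a valid BST


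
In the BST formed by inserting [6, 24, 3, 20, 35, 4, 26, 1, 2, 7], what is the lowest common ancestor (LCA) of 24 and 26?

Tree insertion order: [6, 24, 3, 20, 35, 4, 26, 1, 2, 7]
Tree (level-order array): [6, 3, 24, 1, 4, 20, 35, None, 2, None, None, 7, None, 26]
In a BST, the LCA of p=24, q=26 is the first node v on the
root-to-leaf path with p <= v <= q (go left if both < v, right if both > v).
Walk from root:
  at 6: both 24 and 26 > 6, go right
  at 24: 24 <= 24 <= 26, this is the LCA
LCA = 24


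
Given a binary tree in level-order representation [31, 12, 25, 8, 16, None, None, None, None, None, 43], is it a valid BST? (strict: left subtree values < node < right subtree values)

Level-order array: [31, 12, 25, 8, 16, None, None, None, None, None, 43]
Validate using subtree bounds (lo, hi): at each node, require lo < value < hi,
then recurse left with hi=value and right with lo=value.
Preorder trace (stopping at first violation):
  at node 31 with bounds (-inf, +inf): OK
  at node 12 with bounds (-inf, 31): OK
  at node 8 with bounds (-inf, 12): OK
  at node 16 with bounds (12, 31): OK
  at node 43 with bounds (16, 31): VIOLATION
Node 43 violates its bound: not (16 < 43 < 31).
Result: Not a valid BST


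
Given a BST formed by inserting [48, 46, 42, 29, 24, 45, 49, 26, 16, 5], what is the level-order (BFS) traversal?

Tree insertion order: [48, 46, 42, 29, 24, 45, 49, 26, 16, 5]
Tree (level-order array): [48, 46, 49, 42, None, None, None, 29, 45, 24, None, None, None, 16, 26, 5]
BFS from the root, enqueuing left then right child of each popped node:
  queue [48] -> pop 48, enqueue [46, 49], visited so far: [48]
  queue [46, 49] -> pop 46, enqueue [42], visited so far: [48, 46]
  queue [49, 42] -> pop 49, enqueue [none], visited so far: [48, 46, 49]
  queue [42] -> pop 42, enqueue [29, 45], visited so far: [48, 46, 49, 42]
  queue [29, 45] -> pop 29, enqueue [24], visited so far: [48, 46, 49, 42, 29]
  queue [45, 24] -> pop 45, enqueue [none], visited so far: [48, 46, 49, 42, 29, 45]
  queue [24] -> pop 24, enqueue [16, 26], visited so far: [48, 46, 49, 42, 29, 45, 24]
  queue [16, 26] -> pop 16, enqueue [5], visited so far: [48, 46, 49, 42, 29, 45, 24, 16]
  queue [26, 5] -> pop 26, enqueue [none], visited so far: [48, 46, 49, 42, 29, 45, 24, 16, 26]
  queue [5] -> pop 5, enqueue [none], visited so far: [48, 46, 49, 42, 29, 45, 24, 16, 26, 5]
Result: [48, 46, 49, 42, 29, 45, 24, 16, 26, 5]


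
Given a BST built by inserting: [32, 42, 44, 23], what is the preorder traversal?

Tree insertion order: [32, 42, 44, 23]
Tree (level-order array): [32, 23, 42, None, None, None, 44]
Preorder traversal: [32, 23, 42, 44]


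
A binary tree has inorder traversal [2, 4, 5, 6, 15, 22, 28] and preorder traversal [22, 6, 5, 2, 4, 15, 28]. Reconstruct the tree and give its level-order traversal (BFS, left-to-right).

Inorder:  [2, 4, 5, 6, 15, 22, 28]
Preorder: [22, 6, 5, 2, 4, 15, 28]
Algorithm: preorder visits root first, so consume preorder in order;
for each root, split the current inorder slice at that value into
left-subtree inorder and right-subtree inorder, then recurse.
Recursive splits:
  root=22; inorder splits into left=[2, 4, 5, 6, 15], right=[28]
  root=6; inorder splits into left=[2, 4, 5], right=[15]
  root=5; inorder splits into left=[2, 4], right=[]
  root=2; inorder splits into left=[], right=[4]
  root=4; inorder splits into left=[], right=[]
  root=15; inorder splits into left=[], right=[]
  root=28; inorder splits into left=[], right=[]
Reconstructed level-order: [22, 6, 28, 5, 15, 2, 4]


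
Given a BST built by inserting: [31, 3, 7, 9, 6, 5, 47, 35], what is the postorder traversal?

Tree insertion order: [31, 3, 7, 9, 6, 5, 47, 35]
Tree (level-order array): [31, 3, 47, None, 7, 35, None, 6, 9, None, None, 5]
Postorder traversal: [5, 6, 9, 7, 3, 35, 47, 31]


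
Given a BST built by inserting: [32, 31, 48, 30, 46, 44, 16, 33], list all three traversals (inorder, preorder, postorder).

Tree insertion order: [32, 31, 48, 30, 46, 44, 16, 33]
Tree (level-order array): [32, 31, 48, 30, None, 46, None, 16, None, 44, None, None, None, 33]
Inorder (L, root, R): [16, 30, 31, 32, 33, 44, 46, 48]
Preorder (root, L, R): [32, 31, 30, 16, 48, 46, 44, 33]
Postorder (L, R, root): [16, 30, 31, 33, 44, 46, 48, 32]


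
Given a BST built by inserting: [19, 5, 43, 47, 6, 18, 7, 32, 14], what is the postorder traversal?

Tree insertion order: [19, 5, 43, 47, 6, 18, 7, 32, 14]
Tree (level-order array): [19, 5, 43, None, 6, 32, 47, None, 18, None, None, None, None, 7, None, None, 14]
Postorder traversal: [14, 7, 18, 6, 5, 32, 47, 43, 19]


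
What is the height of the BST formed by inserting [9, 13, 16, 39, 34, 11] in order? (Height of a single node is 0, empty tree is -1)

Insertion order: [9, 13, 16, 39, 34, 11]
Tree (level-order array): [9, None, 13, 11, 16, None, None, None, 39, 34]
Compute height bottom-up (empty subtree = -1):
  height(11) = 1 + max(-1, -1) = 0
  height(34) = 1 + max(-1, -1) = 0
  height(39) = 1 + max(0, -1) = 1
  height(16) = 1 + max(-1, 1) = 2
  height(13) = 1 + max(0, 2) = 3
  height(9) = 1 + max(-1, 3) = 4
Height = 4


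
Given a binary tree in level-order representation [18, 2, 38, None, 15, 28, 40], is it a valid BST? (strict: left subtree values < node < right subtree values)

Level-order array: [18, 2, 38, None, 15, 28, 40]
Validate using subtree bounds (lo, hi): at each node, require lo < value < hi,
then recurse left with hi=value and right with lo=value.
Preorder trace (stopping at first violation):
  at node 18 with bounds (-inf, +inf): OK
  at node 2 with bounds (-inf, 18): OK
  at node 15 with bounds (2, 18): OK
  at node 38 with bounds (18, +inf): OK
  at node 28 with bounds (18, 38): OK
  at node 40 with bounds (38, +inf): OK
No violation found at any node.
Result: Valid BST


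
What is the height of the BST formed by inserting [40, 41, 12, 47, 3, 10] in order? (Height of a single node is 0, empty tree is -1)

Insertion order: [40, 41, 12, 47, 3, 10]
Tree (level-order array): [40, 12, 41, 3, None, None, 47, None, 10]
Compute height bottom-up (empty subtree = -1):
  height(10) = 1 + max(-1, -1) = 0
  height(3) = 1 + max(-1, 0) = 1
  height(12) = 1 + max(1, -1) = 2
  height(47) = 1 + max(-1, -1) = 0
  height(41) = 1 + max(-1, 0) = 1
  height(40) = 1 + max(2, 1) = 3
Height = 3


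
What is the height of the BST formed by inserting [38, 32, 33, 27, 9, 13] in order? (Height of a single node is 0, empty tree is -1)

Insertion order: [38, 32, 33, 27, 9, 13]
Tree (level-order array): [38, 32, None, 27, 33, 9, None, None, None, None, 13]
Compute height bottom-up (empty subtree = -1):
  height(13) = 1 + max(-1, -1) = 0
  height(9) = 1 + max(-1, 0) = 1
  height(27) = 1 + max(1, -1) = 2
  height(33) = 1 + max(-1, -1) = 0
  height(32) = 1 + max(2, 0) = 3
  height(38) = 1 + max(3, -1) = 4
Height = 4


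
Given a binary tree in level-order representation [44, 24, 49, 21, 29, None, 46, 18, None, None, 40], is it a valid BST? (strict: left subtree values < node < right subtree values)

Level-order array: [44, 24, 49, 21, 29, None, 46, 18, None, None, 40]
Validate using subtree bounds (lo, hi): at each node, require lo < value < hi,
then recurse left with hi=value and right with lo=value.
Preorder trace (stopping at first violation):
  at node 44 with bounds (-inf, +inf): OK
  at node 24 with bounds (-inf, 44): OK
  at node 21 with bounds (-inf, 24): OK
  at node 18 with bounds (-inf, 21): OK
  at node 29 with bounds (24, 44): OK
  at node 40 with bounds (29, 44): OK
  at node 49 with bounds (44, +inf): OK
  at node 46 with bounds (49, +inf): VIOLATION
Node 46 violates its bound: not (49 < 46 < +inf).
Result: Not a valid BST


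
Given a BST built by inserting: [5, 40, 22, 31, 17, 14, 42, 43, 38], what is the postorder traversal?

Tree insertion order: [5, 40, 22, 31, 17, 14, 42, 43, 38]
Tree (level-order array): [5, None, 40, 22, 42, 17, 31, None, 43, 14, None, None, 38]
Postorder traversal: [14, 17, 38, 31, 22, 43, 42, 40, 5]


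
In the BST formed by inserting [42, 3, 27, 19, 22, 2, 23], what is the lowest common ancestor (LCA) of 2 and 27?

Tree insertion order: [42, 3, 27, 19, 22, 2, 23]
Tree (level-order array): [42, 3, None, 2, 27, None, None, 19, None, None, 22, None, 23]
In a BST, the LCA of p=2, q=27 is the first node v on the
root-to-leaf path with p <= v <= q (go left if both < v, right if both > v).
Walk from root:
  at 42: both 2 and 27 < 42, go left
  at 3: 2 <= 3 <= 27, this is the LCA
LCA = 3


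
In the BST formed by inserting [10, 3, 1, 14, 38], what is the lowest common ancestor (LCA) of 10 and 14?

Tree insertion order: [10, 3, 1, 14, 38]
Tree (level-order array): [10, 3, 14, 1, None, None, 38]
In a BST, the LCA of p=10, q=14 is the first node v on the
root-to-leaf path with p <= v <= q (go left if both < v, right if both > v).
Walk from root:
  at 10: 10 <= 10 <= 14, this is the LCA
LCA = 10


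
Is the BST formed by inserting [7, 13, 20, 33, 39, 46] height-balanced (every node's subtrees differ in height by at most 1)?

Tree (level-order array): [7, None, 13, None, 20, None, 33, None, 39, None, 46]
Definition: a tree is height-balanced if, at every node, |h(left) - h(right)| <= 1 (empty subtree has height -1).
Bottom-up per-node check:
  node 46: h_left=-1, h_right=-1, diff=0 [OK], height=0
  node 39: h_left=-1, h_right=0, diff=1 [OK], height=1
  node 33: h_left=-1, h_right=1, diff=2 [FAIL (|-1-1|=2 > 1)], height=2
  node 20: h_left=-1, h_right=2, diff=3 [FAIL (|-1-2|=3 > 1)], height=3
  node 13: h_left=-1, h_right=3, diff=4 [FAIL (|-1-3|=4 > 1)], height=4
  node 7: h_left=-1, h_right=4, diff=5 [FAIL (|-1-4|=5 > 1)], height=5
Node 33 violates the condition: |-1 - 1| = 2 > 1.
Result: Not balanced
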